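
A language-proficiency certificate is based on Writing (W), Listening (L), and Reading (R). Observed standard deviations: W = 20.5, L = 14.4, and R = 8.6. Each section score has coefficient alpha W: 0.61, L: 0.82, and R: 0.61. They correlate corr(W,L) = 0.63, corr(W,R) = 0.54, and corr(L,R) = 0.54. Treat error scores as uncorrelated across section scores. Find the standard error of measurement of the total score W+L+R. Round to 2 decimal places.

Var(total) = 701.57 + 696.103 = 1397.67.
True-score variance = 471.503 + 696.103 = 1167.61, so reliability = 0.8354.
Error variance = 1397.67 − 1167.61 = 230.067; SEM = √230.067 = 15.17.

15.17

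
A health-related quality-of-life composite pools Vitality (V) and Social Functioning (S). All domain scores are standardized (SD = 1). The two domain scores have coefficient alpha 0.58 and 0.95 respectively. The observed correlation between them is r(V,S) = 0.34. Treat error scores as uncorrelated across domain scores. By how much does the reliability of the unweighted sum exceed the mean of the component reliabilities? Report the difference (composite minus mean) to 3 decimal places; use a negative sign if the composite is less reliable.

Var(sum) = 2 + 0.68 = 2.68; true-score variance = 1.53 + 0.68 = 2.21; composite reliability = 0.8246.
Mean component reliability = 0.7650.
Difference = 0.8246 − 0.7650 = 0.060.

0.060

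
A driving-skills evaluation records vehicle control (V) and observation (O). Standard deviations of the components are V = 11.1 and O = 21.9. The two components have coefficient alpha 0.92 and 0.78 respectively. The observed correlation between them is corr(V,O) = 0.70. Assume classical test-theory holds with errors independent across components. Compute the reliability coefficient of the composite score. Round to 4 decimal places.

0.8777

Var(V+O) = 11.1² + 21.9² + 2·[11.1·21.9·0.70] = 602.82 + 340.326 = 943.146.
Under uncorrelated errors the observed covariances equal the true-score covariances, so only the own-variance terms attenuate.
True-score variance = [11.1²·0.92 + 21.9²·0.78] + 340.326 = 487.449 + 340.326 = 827.775.
Reliability = 827.775 / 943.146 = 0.8777.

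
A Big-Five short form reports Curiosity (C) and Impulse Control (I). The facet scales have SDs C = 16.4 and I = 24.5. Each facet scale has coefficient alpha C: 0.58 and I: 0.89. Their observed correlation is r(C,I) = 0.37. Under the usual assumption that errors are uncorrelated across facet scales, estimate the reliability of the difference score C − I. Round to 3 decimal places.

0.687

Var(C−I) = 16.4² + 24.5² − 2·16.4·24.5·0.37 = 869.21 − 297.332 = 571.878.
Because errors are independent across components, Cov(Tᵢ,Tⱼ) = Cov(Xᵢ,Xⱼ); the off-diagonal part of the true-score variance is the same as above.
True-score variance = [16.4²·0.58 + 24.5²·0.89] − 297.332 = 690.219 − 297.332 = 392.887.
Reliability = 392.887 / 571.878 = 0.687.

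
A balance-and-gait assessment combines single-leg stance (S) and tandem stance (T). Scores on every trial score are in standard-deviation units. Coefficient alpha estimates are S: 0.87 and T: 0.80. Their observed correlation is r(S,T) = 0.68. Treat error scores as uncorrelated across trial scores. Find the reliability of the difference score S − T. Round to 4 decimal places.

Var(S−T) = 1 + 1 − 2·0.68 = 2 − 1.36 = 0.64.
Because errors are independent across components, Cov(Tᵢ,Tⱼ) = Cov(Xᵢ,Xⱼ); the off-diagonal part of the true-score variance is the same as above.
True-score variance = [0.87 + 0.80] − 1.36 = 1.67 − 1.36 = 0.31.
Reliability = 0.31 / 0.64 = 0.4844.

0.4844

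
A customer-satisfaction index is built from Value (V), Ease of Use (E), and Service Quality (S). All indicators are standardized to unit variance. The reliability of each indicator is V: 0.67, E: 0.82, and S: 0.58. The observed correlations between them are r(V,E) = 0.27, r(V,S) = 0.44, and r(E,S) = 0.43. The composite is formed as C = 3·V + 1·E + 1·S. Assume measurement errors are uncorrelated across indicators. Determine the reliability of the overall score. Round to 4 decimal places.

Var(C) = 3² + 1 + 1 + 2·[3·0.27 + 3·0.44 + 0.43] = 11 + 5.12 = 16.12.
Because errors are independent across components, Cov(Tᵢ,Tⱼ) = Cov(Xᵢ,Xⱼ); the off-diagonal part of the true-score variance is the same as above.
True-score variance = [3²·0.67 + 0.82 + 0.58] + 5.12 = 7.43 + 5.12 = 12.55.
Reliability = 12.55 / 16.12 = 0.7785.

0.7785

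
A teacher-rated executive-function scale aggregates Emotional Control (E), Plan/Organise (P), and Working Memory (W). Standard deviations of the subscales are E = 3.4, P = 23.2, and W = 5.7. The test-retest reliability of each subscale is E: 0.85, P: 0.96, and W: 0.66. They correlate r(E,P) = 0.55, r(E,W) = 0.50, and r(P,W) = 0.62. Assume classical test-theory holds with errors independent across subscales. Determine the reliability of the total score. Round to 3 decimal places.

Var(E+P+W) = 3.4² + 23.2² + 5.7² + 2·[3.4·23.2·0.55 + 3.4·5.7·0.50 + 23.2·5.7·0.62] = 582.29 + 270.126 = 852.416.
Because errors are independent across components, Cov(Tᵢ,Tⱼ) = Cov(Xᵢ,Xⱼ); the off-diagonal part of the true-score variance is the same as above.
True-score variance = [3.4²·0.85 + 23.2²·0.96 + 5.7²·0.66] + 270.126 = 547.98 + 270.126 = 818.105.
Reliability = 818.105 / 852.416 = 0.960.

0.960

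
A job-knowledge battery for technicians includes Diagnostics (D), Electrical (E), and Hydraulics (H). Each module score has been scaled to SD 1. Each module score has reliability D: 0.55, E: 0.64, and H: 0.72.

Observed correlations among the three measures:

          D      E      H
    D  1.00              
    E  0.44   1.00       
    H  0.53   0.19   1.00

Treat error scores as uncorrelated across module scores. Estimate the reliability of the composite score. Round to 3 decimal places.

Var(D+E+H) = 3 + 2·[0.44 + 0.53 + 0.19] = 3 + 2.32 = 5.32.
With uncorrelated errors the cross-covariances are all true-score covariance, so they carry over unchanged; only the diagonal terms shrink to ρᵢσᵢ².
True-score variance = [0.55 + 0.64 + 0.72] + 2.32 = 1.91 + 2.32 = 4.23.
Reliability = 4.23 / 5.32 = 0.795.

0.795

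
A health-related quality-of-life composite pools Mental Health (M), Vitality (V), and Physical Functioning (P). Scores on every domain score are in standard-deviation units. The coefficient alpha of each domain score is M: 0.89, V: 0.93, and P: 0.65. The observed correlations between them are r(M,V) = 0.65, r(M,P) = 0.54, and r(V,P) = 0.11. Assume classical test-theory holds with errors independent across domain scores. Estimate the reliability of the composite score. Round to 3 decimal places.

Var(M+V+P) = 3 + 2·[0.65 + 0.54 + 0.11] = 3 + 2.6 = 5.6.
Because errors are independent across components, Cov(Tᵢ,Tⱼ) = Cov(Xᵢ,Xⱼ); the off-diagonal part of the true-score variance is the same as above.
True-score variance = [0.89 + 0.93 + 0.65] + 2.6 = 2.47 + 2.6 = 5.07.
Reliability = 5.07 / 5.6 = 0.905.

0.905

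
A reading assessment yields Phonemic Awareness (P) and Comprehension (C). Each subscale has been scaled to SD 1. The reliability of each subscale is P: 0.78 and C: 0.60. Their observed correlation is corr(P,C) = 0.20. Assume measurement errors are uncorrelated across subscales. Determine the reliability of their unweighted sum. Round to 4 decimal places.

0.7417

Var(P+C) = 2 + 2·[0.20] = 2 + 0.4 = 2.4.
Under uncorrelated errors the observed covariances equal the true-score covariances, so only the own-variance terms attenuate.
True-score variance = [0.78 + 0.60] + 0.4 = 1.38 + 0.4 = 1.78.
Reliability = 1.78 / 2.4 = 0.7417.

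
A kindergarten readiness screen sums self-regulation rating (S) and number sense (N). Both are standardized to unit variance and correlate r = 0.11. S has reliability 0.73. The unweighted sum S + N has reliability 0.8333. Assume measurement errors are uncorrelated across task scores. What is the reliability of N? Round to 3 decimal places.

0.900

Var(S+N) = 2 + 2·0.11 = 2.220.
True-score variance = ρ_S + ρ_N + 2·0.11, so 0.8333 = (0.73 + ρ_N + 0.22) / 2.220.
ρ_N = 0.8333·2.220 − 0.73 − 0.22 = 0.900.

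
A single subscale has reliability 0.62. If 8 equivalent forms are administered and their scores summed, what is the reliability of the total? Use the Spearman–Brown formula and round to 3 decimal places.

0.929

ρ_k = kρ / (1 + (k−1)ρ) = 8·0.62 / (1 + 7·0.62) = 4.960 / 5.340 = 0.929.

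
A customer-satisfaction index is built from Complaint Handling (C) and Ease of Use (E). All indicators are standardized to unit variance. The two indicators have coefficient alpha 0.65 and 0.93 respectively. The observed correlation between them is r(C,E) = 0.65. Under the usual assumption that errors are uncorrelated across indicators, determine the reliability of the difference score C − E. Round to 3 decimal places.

Var(C−E) = 1 + 1 − 2·0.65 = 2 − 1.3 = 0.7.
Because errors are independent across components, Cov(Tᵢ,Tⱼ) = Cov(Xᵢ,Xⱼ); the off-diagonal part of the true-score variance is the same as above.
True-score variance = [0.65 + 0.93] − 1.3 = 1.58 − 1.3 = 0.28.
Reliability = 0.28 / 0.7 = 0.400.

0.400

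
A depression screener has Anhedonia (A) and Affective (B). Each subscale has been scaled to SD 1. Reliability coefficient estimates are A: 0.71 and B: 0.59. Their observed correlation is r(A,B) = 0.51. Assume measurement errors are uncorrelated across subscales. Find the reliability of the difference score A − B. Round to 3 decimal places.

Var(A−B) = 1 + 1 − 2·0.51 = 2 − 1.02 = 0.98.
Because errors are independent across components, Cov(Tᵢ,Tⱼ) = Cov(Xᵢ,Xⱼ); the off-diagonal part of the true-score variance is the same as above.
True-score variance = [0.71 + 0.59] − 1.02 = 1.3 − 1.02 = 0.28.
Reliability = 0.28 / 0.98 = 0.286.

0.286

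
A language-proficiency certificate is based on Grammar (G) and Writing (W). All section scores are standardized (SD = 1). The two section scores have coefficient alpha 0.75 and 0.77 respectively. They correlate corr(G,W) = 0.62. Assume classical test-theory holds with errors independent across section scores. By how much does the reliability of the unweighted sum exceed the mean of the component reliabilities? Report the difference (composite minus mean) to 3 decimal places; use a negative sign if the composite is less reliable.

0.092

Var(sum) = 2 + 1.24 = 3.24; true-score variance = 1.52 + 1.24 = 2.76; composite reliability = 0.8519.
Mean component reliability = 0.7600.
Difference = 0.8519 − 0.7600 = 0.092.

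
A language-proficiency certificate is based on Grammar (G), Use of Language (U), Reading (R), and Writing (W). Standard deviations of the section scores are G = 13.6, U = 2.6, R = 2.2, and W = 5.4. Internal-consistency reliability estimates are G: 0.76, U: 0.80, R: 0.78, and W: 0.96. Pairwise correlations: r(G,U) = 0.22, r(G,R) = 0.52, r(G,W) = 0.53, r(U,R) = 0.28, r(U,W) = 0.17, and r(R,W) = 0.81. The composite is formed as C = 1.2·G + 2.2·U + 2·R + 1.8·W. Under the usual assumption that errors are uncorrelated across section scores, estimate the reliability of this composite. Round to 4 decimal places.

0.9018

Var(C) = 1.2²·13.6² + 2.2²·2.6² + 2²·2.2² + 1.8²·5.4² + 2·[2.64·13.6·2.6·0.22 + 2.4·13.6·2.2·0.52 + 2.16·13.6·5.4·0.53 + 4.4·2.6·2.2·0.28 + 3.96·2.6·5.4·0.17 + 3.6·2.2·5.4·0.81] = 412.899 + 386.184 = 799.084.
With uncorrelated errors the cross-covariances are all true-score covariance, so they carry over unchanged; only the diagonal terms shrink to ρᵢσᵢ².
True-score variance = [1.2²·13.6²·0.76 + 2.2²·2.6²·0.80 + 2²·2.2²·0.78 + 1.8²·5.4²·0.96] + 386.184 = 334.395 + 386.184 = 720.579.
Reliability = 720.579 / 799.084 = 0.9018.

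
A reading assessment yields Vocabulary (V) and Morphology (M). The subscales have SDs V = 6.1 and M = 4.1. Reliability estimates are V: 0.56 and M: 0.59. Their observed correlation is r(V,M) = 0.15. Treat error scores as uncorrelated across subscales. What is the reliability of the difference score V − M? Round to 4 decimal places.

0.4999

Var(V−M) = 6.1² + 4.1² − 2·6.1·4.1·0.15 = 54.02 − 7.503 = 46.517.
Under uncorrelated errors the observed covariances equal the true-score covariances, so only the own-variance terms attenuate.
True-score variance = [6.1²·0.56 + 4.1²·0.59] − 7.503 = 30.7555 − 7.503 = 23.2525.
Reliability = 23.2525 / 46.517 = 0.4999.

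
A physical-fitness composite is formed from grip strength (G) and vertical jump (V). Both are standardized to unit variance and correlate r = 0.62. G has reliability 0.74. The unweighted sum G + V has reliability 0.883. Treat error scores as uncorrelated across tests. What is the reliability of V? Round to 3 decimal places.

0.881

Var(G+V) = 2 + 2·0.62 = 3.240.
True-score variance = ρ_G + ρ_V + 2·0.62, so 0.883 = (0.74 + ρ_V + 1.24) / 3.240.
ρ_V = 0.883·3.240 − 0.74 − 1.24 = 0.881.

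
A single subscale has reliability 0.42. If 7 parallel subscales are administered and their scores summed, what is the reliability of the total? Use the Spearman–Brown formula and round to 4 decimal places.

0.8352

ρ_k = kρ / (1 + (k−1)ρ) = 7·0.42 / (1 + 6·0.42) = 2.940 / 3.520 = 0.8352.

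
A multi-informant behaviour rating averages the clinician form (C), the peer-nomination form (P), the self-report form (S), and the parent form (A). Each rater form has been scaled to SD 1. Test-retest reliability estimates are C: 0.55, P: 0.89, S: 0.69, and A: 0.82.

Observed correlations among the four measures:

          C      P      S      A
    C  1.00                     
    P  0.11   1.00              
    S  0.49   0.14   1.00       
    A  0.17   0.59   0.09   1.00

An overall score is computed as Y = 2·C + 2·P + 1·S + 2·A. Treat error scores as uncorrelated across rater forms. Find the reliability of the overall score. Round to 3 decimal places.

0.857

Var(Y) = 2² + 2² + 1 + 2² + 2·[4·0.11 + 2·0.49 + 4·0.17 + 2·0.14 + 4·0.59 + 2·0.09] = 13 + 9.84 = 22.84.
Because errors are independent across components, Cov(Tᵢ,Tⱼ) = Cov(Xᵢ,Xⱼ); the off-diagonal part of the true-score variance is the same as above.
True-score variance = [2²·0.55 + 2²·0.89 + 0.69 + 2²·0.82] + 9.84 = 9.73 + 9.84 = 19.57.
Reliability = 19.57 / 22.84 = 0.857.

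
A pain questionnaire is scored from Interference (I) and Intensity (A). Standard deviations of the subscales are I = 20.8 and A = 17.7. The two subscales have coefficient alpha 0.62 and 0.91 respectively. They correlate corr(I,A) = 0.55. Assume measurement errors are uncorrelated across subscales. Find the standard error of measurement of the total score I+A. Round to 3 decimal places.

13.878

Var(total) = 745.93 + 404.976 = 1150.91.
True-score variance = 553.331 + 404.976 = 958.307, so reliability = 0.8327.
Error variance = 1150.91 − 958.307 = 192.599; SEM = √192.599 = 13.878.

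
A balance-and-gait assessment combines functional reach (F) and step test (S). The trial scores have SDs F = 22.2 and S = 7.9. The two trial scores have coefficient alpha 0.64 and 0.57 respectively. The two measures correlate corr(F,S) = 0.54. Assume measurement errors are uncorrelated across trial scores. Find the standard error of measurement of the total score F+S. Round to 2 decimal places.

Var(total) = 555.25 + 189.41 = 744.66.
True-score variance = 350.991 + 189.41 = 540.402, so reliability = 0.7257.
Error variance = 744.66 − 540.402 = 204.259; SEM = √204.259 = 14.29.

14.29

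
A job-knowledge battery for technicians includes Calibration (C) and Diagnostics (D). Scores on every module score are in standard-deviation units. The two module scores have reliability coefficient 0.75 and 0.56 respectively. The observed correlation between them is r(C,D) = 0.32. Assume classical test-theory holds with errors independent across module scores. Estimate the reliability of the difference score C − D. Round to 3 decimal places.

Var(C−D) = 1 + 1 − 2·0.32 = 2 − 0.64 = 1.36.
Because errors are independent across components, Cov(Tᵢ,Tⱼ) = Cov(Xᵢ,Xⱼ); the off-diagonal part of the true-score variance is the same as above.
True-score variance = [0.75 + 0.56] − 0.64 = 1.31 − 0.64 = 0.67.
Reliability = 0.67 / 1.36 = 0.493.

0.493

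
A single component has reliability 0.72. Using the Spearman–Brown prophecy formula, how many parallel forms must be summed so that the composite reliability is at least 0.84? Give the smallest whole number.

3

k ≥ ρ*(1−ρ₁)/(ρ₁(1−ρ*)) = 0.84·0.28 / (0.72·0.16) = 2.042.
Smallest integer k = 3.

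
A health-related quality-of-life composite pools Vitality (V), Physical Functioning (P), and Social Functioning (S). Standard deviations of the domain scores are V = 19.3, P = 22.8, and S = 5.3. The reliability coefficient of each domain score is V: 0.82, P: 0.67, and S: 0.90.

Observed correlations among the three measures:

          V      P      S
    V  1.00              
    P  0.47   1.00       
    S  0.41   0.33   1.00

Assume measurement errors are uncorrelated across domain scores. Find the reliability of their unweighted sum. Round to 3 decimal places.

0.839

Var(V+P+S) = 19.3² + 22.8² + 5.3² + 2·[19.3·22.8·0.47 + 19.3·5.3·0.41 + 22.8·5.3·0.33] = 920.42 + 577.27 = 1497.69.
Under uncorrelated errors the observed covariances equal the true-score covariances, so only the own-variance terms attenuate.
True-score variance = [19.3²·0.82 + 22.8²·0.67 + 5.3²·0.90] + 577.27 = 679.016 + 577.27 = 1256.29.
Reliability = 1256.29 / 1497.69 = 0.839.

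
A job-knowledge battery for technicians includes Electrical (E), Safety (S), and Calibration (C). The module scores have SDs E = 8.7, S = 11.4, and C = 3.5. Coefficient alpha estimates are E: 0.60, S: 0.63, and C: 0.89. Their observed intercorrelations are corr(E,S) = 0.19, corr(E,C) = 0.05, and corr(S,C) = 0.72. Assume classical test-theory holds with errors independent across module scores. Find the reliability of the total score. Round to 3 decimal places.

0.748

Var(E+S+C) = 8.7² + 11.4² + 3.5² + 2·[8.7·11.4·0.19 + 8.7·3.5·0.05 + 11.4·3.5·0.72] = 217.9 + 98.1894 = 316.089.
Because errors are independent across components, Cov(Tᵢ,Tⱼ) = Cov(Xᵢ,Xⱼ); the off-diagonal part of the true-score variance is the same as above.
True-score variance = [8.7²·0.60 + 11.4²·0.63 + 3.5²·0.89] + 98.1894 = 138.191 + 98.1894 = 236.381.
Reliability = 236.381 / 316.089 = 0.748.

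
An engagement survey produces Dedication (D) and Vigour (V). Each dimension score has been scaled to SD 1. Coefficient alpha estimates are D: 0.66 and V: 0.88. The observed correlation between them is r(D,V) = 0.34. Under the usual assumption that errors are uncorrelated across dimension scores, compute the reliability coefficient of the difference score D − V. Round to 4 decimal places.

Var(D−V) = 1 + 1 − 2·0.34 = 2 − 0.68 = 1.32.
Because errors are independent across components, Cov(Tᵢ,Tⱼ) = Cov(Xᵢ,Xⱼ); the off-diagonal part of the true-score variance is the same as above.
True-score variance = [0.66 + 0.88] − 0.68 = 1.54 − 0.68 = 0.86.
Reliability = 0.86 / 1.32 = 0.6515.

0.6515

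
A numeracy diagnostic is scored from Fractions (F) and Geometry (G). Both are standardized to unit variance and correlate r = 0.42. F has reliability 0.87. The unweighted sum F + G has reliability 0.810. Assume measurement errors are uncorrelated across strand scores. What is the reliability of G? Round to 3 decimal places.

0.590

Var(F+G) = 2 + 2·0.42 = 2.840.
True-score variance = ρ_F + ρ_G + 2·0.42, so 0.810 = (0.87 + ρ_G + 0.84) / 2.840.
ρ_G = 0.810·2.840 − 0.87 − 0.84 = 0.590.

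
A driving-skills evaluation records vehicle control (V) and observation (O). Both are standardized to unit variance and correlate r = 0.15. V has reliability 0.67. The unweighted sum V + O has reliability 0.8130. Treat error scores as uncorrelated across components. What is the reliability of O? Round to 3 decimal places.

Var(V+O) = 2 + 2·0.15 = 2.300.
True-score variance = ρ_V + ρ_O + 2·0.15, so 0.8130 = (0.67 + ρ_O + 0.30) / 2.300.
ρ_O = 0.8130·2.300 − 0.67 − 0.30 = 0.900.

0.900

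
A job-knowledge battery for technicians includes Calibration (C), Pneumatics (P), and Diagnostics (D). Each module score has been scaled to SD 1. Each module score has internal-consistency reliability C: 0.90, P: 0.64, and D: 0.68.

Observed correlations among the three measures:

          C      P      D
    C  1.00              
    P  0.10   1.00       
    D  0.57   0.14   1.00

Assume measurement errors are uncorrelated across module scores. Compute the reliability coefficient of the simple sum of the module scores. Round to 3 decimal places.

0.831

Var(C+P+D) = 3 + 2·[0.10 + 0.57 + 0.14] = 3 + 1.62 = 4.62.
Because errors are independent across components, Cov(Tᵢ,Tⱼ) = Cov(Xᵢ,Xⱼ); the off-diagonal part of the true-score variance is the same as above.
True-score variance = [0.90 + 0.64 + 0.68] + 1.62 = 2.22 + 1.62 = 3.84.
Reliability = 3.84 / 4.62 = 0.831.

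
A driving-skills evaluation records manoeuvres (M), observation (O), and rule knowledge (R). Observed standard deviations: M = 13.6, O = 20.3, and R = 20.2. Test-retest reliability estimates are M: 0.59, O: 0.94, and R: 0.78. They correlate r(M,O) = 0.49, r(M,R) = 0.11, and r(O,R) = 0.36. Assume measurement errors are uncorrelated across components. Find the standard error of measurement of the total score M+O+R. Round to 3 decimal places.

Var(total) = 1005.09 + 626.24 = 1631.33.
True-score variance = 814.762 + 626.24 = 1441, so reliability = 0.8833.
Error variance = 1631.33 − 1441 = 190.328; SEM = √190.328 = 13.796.

13.796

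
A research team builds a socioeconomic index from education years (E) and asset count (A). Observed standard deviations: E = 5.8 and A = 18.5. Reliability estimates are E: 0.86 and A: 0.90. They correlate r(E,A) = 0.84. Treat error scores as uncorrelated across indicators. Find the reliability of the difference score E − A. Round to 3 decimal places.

0.801

Var(E−A) = 5.8² + 18.5² − 2·5.8·18.5·0.84 = 375.89 − 180.264 = 195.626.
Under uncorrelated errors the observed covariances equal the true-score covariances, so only the own-variance terms attenuate.
True-score variance = [5.8²·0.86 + 18.5²·0.90] − 180.264 = 336.955 − 180.264 = 156.691.
Reliability = 156.691 / 195.626 = 0.801.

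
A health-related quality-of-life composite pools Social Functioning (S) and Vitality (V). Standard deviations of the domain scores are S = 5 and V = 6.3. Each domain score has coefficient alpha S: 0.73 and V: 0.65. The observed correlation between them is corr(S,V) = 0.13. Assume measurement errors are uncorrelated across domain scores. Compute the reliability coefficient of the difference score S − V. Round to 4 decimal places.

Var(S−V) = 5² + 6.3² − 2·5·6.3·0.13 = 64.69 − 8.19 = 56.5.
Under uncorrelated errors the observed covariances equal the true-score covariances, so only the own-variance terms attenuate.
True-score variance = [5²·0.73 + 6.3²·0.65] − 8.19 = 44.0485 − 8.19 = 35.8585.
Reliability = 35.8585 / 56.5 = 0.6347.

0.6347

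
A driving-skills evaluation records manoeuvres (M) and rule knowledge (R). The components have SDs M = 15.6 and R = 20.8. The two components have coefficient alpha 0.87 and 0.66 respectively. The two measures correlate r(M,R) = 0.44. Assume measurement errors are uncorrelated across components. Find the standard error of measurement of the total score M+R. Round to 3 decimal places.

Var(total) = 676 + 285.542 = 961.542.
True-score variance = 497.266 + 285.542 = 782.808, so reliability = 0.8141.
Error variance = 961.542 − 782.808 = 178.734; SEM = √178.734 = 13.369.

13.369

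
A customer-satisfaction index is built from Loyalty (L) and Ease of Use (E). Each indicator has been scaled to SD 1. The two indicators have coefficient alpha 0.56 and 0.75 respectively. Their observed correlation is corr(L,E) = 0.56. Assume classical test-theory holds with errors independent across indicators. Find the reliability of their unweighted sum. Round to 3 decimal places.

0.779

Var(L+E) = 2 + 2·[0.56] = 2 + 1.12 = 3.12.
Under uncorrelated errors the observed covariances equal the true-score covariances, so only the own-variance terms attenuate.
True-score variance = [0.56 + 0.75] + 1.12 = 1.31 + 1.12 = 2.43.
Reliability = 2.43 / 3.12 = 0.779.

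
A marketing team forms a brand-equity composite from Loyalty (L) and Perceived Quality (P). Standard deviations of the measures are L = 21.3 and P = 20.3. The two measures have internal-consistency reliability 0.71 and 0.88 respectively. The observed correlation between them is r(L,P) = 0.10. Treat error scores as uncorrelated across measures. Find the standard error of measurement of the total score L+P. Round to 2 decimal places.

Var(total) = 865.78 + 86.478 = 952.258.
True-score variance = 684.759 + 86.478 = 771.237, so reliability = 0.8099.
Error variance = 952.258 − 771.237 = 181.021; SEM = √181.021 = 13.45.

13.45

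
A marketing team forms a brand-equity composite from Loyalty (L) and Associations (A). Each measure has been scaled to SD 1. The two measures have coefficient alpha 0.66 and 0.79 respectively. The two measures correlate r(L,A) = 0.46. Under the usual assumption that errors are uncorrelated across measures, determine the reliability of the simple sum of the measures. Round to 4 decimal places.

Var(L+A) = 2 + 2·[0.46] = 2 + 0.92 = 2.92.
With uncorrelated errors the cross-covariances are all true-score covariance, so they carry over unchanged; only the diagonal terms shrink to ρᵢσᵢ².
True-score variance = [0.66 + 0.79] + 0.92 = 1.45 + 0.92 = 2.37.
Reliability = 2.37 / 2.92 = 0.8116.

0.8116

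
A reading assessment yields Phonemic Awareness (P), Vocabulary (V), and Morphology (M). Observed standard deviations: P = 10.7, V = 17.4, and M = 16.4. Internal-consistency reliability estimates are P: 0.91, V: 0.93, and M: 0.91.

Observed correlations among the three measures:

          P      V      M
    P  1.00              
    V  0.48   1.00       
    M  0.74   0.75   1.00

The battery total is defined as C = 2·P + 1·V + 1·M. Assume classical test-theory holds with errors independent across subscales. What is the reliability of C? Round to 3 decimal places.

0.963

Var(C) = 2²·10.7² + 17.4² + 16.4² + 2·[2·10.7·17.4·0.48 + 2·10.7·16.4·0.74 + 17.4·16.4·0.75] = 1029.68 + 1304.93 = 2334.61.
Because errors are independent across components, Cov(Tᵢ,Tⱼ) = Cov(Xᵢ,Xⱼ); the off-diagonal part of the true-score variance is the same as above.
True-score variance = [2²·10.7²·0.91 + 17.4²·0.93 + 16.4²·0.91] + 1304.93 = 943.064 + 1304.93 = 2247.99.
Reliability = 2247.99 / 2334.61 = 0.963.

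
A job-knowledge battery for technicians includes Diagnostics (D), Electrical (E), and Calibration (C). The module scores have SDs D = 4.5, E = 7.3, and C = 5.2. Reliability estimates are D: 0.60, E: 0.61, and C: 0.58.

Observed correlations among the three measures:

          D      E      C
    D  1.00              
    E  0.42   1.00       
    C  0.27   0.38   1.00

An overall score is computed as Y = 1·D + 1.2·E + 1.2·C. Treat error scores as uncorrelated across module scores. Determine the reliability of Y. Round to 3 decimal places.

Var(Y) = 4.5² + 1.2²·7.3² + 1.2²·5.2² + 2·[1.2·4.5·7.3·0.42 + 1.2·4.5·5.2·0.27 + 1.44·7.3·5.2·0.38] = 135.925 + 89.8194 = 225.745.
With uncorrelated errors the cross-covariances are all true-score covariance, so they carry over unchanged; only the diagonal terms shrink to ρᵢσᵢ².
True-score variance = [4.5²·0.60 + 1.2²·7.3²·0.61 + 1.2²·5.2²·0.58] + 89.8194 = 81.5437 + 89.8194 = 171.363.
Reliability = 171.363 / 225.745 = 0.759.

0.759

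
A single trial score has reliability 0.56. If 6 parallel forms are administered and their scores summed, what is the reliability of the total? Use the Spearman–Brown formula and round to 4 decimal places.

0.8842

ρ_k = kρ / (1 + (k−1)ρ) = 6·0.56 / (1 + 5·0.56) = 3.360 / 3.800 = 0.8842.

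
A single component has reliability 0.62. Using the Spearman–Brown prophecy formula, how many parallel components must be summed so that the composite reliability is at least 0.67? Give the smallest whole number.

2

k ≥ ρ*(1−ρ₁)/(ρ₁(1−ρ*)) = 0.67·0.38 / (0.62·0.33) = 1.244.
Smallest integer k = 2.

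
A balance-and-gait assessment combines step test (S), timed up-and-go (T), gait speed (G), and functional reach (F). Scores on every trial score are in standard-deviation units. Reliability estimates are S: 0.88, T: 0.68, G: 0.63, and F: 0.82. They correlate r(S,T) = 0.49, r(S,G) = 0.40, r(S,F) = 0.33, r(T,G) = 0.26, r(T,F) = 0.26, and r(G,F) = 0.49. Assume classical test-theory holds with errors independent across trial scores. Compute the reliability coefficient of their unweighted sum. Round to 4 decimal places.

Var(S+T+G+F) = 4 + 2·[0.49 + 0.40 + 0.33 + 0.26 + 0.26 + 0.49] = 4 + 4.46 = 8.46.
With uncorrelated errors the cross-covariances are all true-score covariance, so they carry over unchanged; only the diagonal terms shrink to ρᵢσᵢ².
True-score variance = [0.88 + 0.68 + 0.63 + 0.82] + 4.46 = 3.01 + 4.46 = 7.47.
Reliability = 7.47 / 8.46 = 0.8830.

0.8830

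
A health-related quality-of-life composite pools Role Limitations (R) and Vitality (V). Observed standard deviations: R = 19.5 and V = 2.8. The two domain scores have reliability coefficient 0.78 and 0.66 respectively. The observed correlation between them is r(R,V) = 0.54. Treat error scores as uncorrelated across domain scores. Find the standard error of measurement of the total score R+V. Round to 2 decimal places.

9.29

Var(total) = 388.09 + 58.968 = 447.058.
True-score variance = 301.769 + 58.968 = 360.737, so reliability = 0.8069.
Error variance = 447.058 − 360.737 = 86.3206; SEM = √86.3206 = 9.29.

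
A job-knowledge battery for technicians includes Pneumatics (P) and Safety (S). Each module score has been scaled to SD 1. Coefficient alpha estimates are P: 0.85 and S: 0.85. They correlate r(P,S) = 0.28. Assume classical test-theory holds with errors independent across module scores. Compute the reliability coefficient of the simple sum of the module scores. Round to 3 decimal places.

0.883

Var(P+S) = 2 + 2·[0.28] = 2 + 0.56 = 2.56.
Under uncorrelated errors the observed covariances equal the true-score covariances, so only the own-variance terms attenuate.
True-score variance = [0.85 + 0.85] + 0.56 = 1.7 + 0.56 = 2.26.
Reliability = 2.26 / 2.56 = 0.883.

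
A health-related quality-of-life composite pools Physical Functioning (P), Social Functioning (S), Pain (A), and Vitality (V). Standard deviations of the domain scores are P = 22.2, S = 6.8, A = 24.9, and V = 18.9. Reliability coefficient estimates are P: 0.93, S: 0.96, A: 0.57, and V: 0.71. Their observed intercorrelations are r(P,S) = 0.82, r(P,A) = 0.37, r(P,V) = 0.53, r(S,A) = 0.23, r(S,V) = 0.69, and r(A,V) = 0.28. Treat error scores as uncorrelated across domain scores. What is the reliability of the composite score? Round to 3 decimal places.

Var(P+S+A+V) = 22.2² + 6.8² + 24.9² + 18.9² + 2·[22.2·6.8·0.82 + 22.2·24.9·0.37 + 22.2·18.9·0.53 + 6.8·24.9·0.23 + 6.8·18.9·0.69 + 24.9·18.9·0.28] = 1516.3 + 1620.17 = 3136.47.
Under uncorrelated errors the observed covariances equal the true-score covariances, so only the own-variance terms attenuate.
True-score variance = [22.2²·0.93 + 6.8²·0.96 + 24.9²·0.57 + 18.9²·0.71] + 1620.17 = 1109.76 + 1620.17 = 2729.93.
Reliability = 2729.93 / 3136.47 = 0.870.

0.870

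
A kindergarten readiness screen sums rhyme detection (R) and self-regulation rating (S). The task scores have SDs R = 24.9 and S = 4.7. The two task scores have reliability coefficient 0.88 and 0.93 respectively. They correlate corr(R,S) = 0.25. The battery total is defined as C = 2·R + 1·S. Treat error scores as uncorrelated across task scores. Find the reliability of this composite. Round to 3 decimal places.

Var(C) = 2²·24.9² + 4.7² + 2·[2·24.9·4.7·0.25] = 2502.13 + 117.03 = 2619.16.
With uncorrelated errors the cross-covariances are all true-score covariance, so they carry over unchanged; only the diagonal terms shrink to ρᵢσᵢ².
True-score variance = [2²·24.9²·0.88 + 4.7²·0.93] + 117.03 = 2202.98 + 117.03 = 2320.01.
Reliability = 2320.01 / 2619.16 = 0.886.

0.886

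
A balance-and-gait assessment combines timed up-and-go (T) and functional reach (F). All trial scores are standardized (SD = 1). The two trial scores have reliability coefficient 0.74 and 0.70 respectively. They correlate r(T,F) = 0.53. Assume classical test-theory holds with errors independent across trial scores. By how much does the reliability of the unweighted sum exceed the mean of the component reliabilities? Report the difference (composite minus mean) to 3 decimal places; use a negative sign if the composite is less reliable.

Var(sum) = 2 + 1.06 = 3.06; true-score variance = 1.44 + 1.06 = 2.5; composite reliability = 0.8170.
Mean component reliability = 0.7200.
Difference = 0.8170 − 0.7200 = 0.097.

0.097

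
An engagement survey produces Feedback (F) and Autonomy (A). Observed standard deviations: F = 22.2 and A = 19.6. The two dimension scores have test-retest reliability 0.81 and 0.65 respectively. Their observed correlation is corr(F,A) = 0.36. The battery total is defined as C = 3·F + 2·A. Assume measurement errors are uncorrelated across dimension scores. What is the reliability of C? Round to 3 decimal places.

0.824

Var(C) = 3²·22.2² + 2²·19.6² + 2·[6·22.2·19.6·0.36] = 5972.2 + 1879.72 = 7851.92.
Under uncorrelated errors the observed covariances equal the true-score covariances, so only the own-variance terms attenuate.
True-score variance = [3²·22.2²·0.81 + 2²·19.6²·0.65] + 1879.72 = 4591.62 + 1879.72 = 6471.34.
Reliability = 6471.34 / 7851.92 = 0.824.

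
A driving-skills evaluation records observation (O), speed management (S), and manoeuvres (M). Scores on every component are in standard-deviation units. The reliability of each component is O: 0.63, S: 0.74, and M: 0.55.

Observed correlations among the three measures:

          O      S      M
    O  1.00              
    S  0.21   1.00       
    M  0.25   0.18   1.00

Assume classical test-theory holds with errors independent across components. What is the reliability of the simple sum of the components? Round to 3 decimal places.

0.748

Var(O+S+M) = 3 + 2·[0.21 + 0.25 + 0.18] = 3 + 1.28 = 4.28.
With uncorrelated errors the cross-covariances are all true-score covariance, so they carry over unchanged; only the diagonal terms shrink to ρᵢσᵢ².
True-score variance = [0.63 + 0.74 + 0.55] + 1.28 = 1.92 + 1.28 = 3.2.
Reliability = 3.2 / 4.28 = 0.748.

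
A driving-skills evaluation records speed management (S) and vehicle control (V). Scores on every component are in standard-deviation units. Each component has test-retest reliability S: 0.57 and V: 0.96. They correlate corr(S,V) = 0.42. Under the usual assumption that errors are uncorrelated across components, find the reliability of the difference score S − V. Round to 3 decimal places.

Var(S−V) = 1 + 1 − 2·0.42 = 2 − 0.84 = 1.16.
With uncorrelated errors the cross-covariances are all true-score covariance, so they carry over unchanged; only the diagonal terms shrink to ρᵢσᵢ².
True-score variance = [0.57 + 0.96] − 0.84 = 1.53 − 0.84 = 0.69.
Reliability = 0.69 / 1.16 = 0.595.

0.595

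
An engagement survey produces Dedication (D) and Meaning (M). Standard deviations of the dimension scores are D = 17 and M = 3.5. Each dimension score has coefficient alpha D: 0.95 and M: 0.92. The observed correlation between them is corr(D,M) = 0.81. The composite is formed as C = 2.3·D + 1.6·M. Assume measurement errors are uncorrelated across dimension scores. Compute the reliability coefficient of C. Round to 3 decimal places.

Var(C) = 2.3²·17² + 1.6²·3.5² + 2·[3.68·17·3.5·0.81] = 1560.17 + 354.715 = 1914.89.
With uncorrelated errors the cross-covariances are all true-score covariance, so they carry over unchanged; only the diagonal terms shrink to ρᵢσᵢ².
True-score variance = [2.3²·17²·0.95 + 1.6²·3.5²·0.92] + 354.715 = 1481.22 + 354.715 = 1835.94.
Reliability = 1835.94 / 1914.89 = 0.959.

0.959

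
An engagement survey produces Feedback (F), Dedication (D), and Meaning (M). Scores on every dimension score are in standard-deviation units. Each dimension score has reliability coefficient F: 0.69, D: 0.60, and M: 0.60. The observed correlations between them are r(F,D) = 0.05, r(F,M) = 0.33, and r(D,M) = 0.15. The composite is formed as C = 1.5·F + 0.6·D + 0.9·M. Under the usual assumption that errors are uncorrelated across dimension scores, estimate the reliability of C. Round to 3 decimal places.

Var(C) = 1.5² + 0.6² + 0.9² + 2·[0.9·0.05 + 1.35·0.33 + 0.54·0.15] = 3.42 + 1.143 = 4.563.
Because errors are independent across components, Cov(Tᵢ,Tⱼ) = Cov(Xᵢ,Xⱼ); the off-diagonal part of the true-score variance is the same as above.
True-score variance = [1.5²·0.69 + 0.6²·0.60 + 0.9²·0.60] + 1.143 = 2.2545 + 1.143 = 3.3975.
Reliability = 3.3975 / 4.563 = 0.745.

0.745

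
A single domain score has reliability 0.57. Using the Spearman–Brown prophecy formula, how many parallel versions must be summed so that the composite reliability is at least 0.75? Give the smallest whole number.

3

k ≥ ρ*(1−ρ₁)/(ρ₁(1−ρ*)) = 0.75·0.43 / (0.57·0.25) = 2.263.
Smallest integer k = 3.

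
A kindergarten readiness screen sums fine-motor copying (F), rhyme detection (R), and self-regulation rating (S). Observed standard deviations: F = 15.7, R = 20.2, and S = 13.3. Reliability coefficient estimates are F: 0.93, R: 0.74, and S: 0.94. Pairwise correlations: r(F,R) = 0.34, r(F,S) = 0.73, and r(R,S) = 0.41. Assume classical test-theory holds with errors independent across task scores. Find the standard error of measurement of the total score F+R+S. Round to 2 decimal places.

Var(total) = 831.42 + 740.819 = 1572.24.
True-score variance = 697.462 + 740.819 = 1438.28, so reliability = 0.9148.
Error variance = 1572.24 − 1438.28 = 133.958; SEM = √133.958 = 11.57.

11.57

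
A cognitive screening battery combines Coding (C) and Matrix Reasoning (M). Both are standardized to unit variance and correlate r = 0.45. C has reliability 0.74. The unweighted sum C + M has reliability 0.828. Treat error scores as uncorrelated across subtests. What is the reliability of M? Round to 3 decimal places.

Var(C+M) = 2 + 2·0.45 = 2.900.
True-score variance = ρ_C + ρ_M + 2·0.45, so 0.828 = (0.74 + ρ_M + 0.90) / 2.900.
ρ_M = 0.828·2.900 − 0.74 − 0.90 = 0.761.

0.761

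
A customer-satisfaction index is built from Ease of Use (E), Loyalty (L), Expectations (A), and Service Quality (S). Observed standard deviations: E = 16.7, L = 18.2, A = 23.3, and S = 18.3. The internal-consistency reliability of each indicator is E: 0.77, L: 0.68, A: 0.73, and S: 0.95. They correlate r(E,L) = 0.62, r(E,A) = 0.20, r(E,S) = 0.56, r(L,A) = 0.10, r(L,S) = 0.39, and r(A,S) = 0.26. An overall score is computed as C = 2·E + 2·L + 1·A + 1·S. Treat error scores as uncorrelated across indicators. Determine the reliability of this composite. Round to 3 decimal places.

Var(C) = 2²·16.7² + 2²·18.2² + 23.3² + 18.3² + 2·[4·16.7·18.2·0.62 + 2·16.7·23.3·0.20 + 2·16.7·18.3·0.56 + 2·18.2·23.3·0.10 + 2·18.2·18.3·0.39 + 23.3·18.3·0.26] = 3318.3 + 3414.32 = 6732.62.
With uncorrelated errors the cross-covariances are all true-score covariance, so they carry over unchanged; only the diagonal terms shrink to ρᵢσᵢ².
True-score variance = [2²·16.7²·0.77 + 2²·18.2²·0.68 + 23.3²·0.73 + 18.3²·0.95] + 3414.32 = 2474.41 + 3414.32 = 5888.73.
Reliability = 5888.73 / 6732.62 = 0.875.

0.875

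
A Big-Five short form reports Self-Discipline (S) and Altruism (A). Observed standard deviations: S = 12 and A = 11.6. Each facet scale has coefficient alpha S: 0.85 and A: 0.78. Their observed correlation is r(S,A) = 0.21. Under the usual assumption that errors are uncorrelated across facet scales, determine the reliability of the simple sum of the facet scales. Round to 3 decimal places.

Var(S+A) = 12² + 11.6² + 2·[12·11.6·0.21] = 278.56 + 58.464 = 337.024.
With uncorrelated errors the cross-covariances are all true-score covariance, so they carry over unchanged; only the diagonal terms shrink to ρᵢσᵢ².
True-score variance = [12²·0.85 + 11.6²·0.78] + 58.464 = 227.357 + 58.464 = 285.821.
Reliability = 285.821 / 337.024 = 0.848.

0.848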